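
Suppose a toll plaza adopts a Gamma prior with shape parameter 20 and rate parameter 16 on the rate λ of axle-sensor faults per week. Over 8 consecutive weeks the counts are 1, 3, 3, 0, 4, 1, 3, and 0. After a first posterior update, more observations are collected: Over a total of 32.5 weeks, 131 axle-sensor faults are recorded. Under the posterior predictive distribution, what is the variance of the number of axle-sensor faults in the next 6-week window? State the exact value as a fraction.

249000/12769

Total count: 1 + 3 + 3 + 0 + 4 + 1 + 3 + 0 = 15.
Total exposure: 8 weeks.
After the first batch: Gamma(20 + 15, 16 + 8) = Gamma(35, 24).
Total count 131 over total exposure 32.5 weeks.
After the second batch: Gamma(35 + 131, 24 + 32.5) = Gamma(166, 113/2).
The posterior predictive for a window of length T is Negative Binomial with variance T·α'·(β'+T)/β'² = 6·166·(125/2)/(12769/4) = 249000/12769.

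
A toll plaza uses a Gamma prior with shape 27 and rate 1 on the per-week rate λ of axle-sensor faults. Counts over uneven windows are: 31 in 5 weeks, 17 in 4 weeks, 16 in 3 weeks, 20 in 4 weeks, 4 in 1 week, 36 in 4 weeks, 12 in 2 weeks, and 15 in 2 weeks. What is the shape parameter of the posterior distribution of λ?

178

Total count: 31 + 17 + 16 + 20 + 4 + 36 + 12 + 15 = 151.
Total exposure: 5 + 4 + 3 + 4 + 1 + 4 + 2 + 2 = 25 weeks.
Conjugate update: add total count to the shape and total exposure to the rate, giving Gamma(178, 26).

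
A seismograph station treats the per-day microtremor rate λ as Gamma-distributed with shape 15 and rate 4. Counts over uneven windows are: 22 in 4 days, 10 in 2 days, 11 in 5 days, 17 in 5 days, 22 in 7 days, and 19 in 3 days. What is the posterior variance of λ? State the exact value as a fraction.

29/225

Total count: 22 + 10 + 11 + 17 + 22 + 19 = 101.
Total exposure: 4 + 2 + 5 + 5 + 7 + 3 = 26 days.
Conjugate update: add total count to the shape and total exposure to the rate, giving Gamma(116, 30).
Posterior variance = α'/β'² = 116/900 = 29/225.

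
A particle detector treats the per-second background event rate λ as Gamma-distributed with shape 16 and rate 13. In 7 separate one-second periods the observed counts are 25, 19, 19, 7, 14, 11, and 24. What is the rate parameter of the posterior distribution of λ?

Total count: 25 + 19 + 19 + 7 + 14 + 11 + 24 = 119.
Total exposure: 7 seconds.
Posterior: α' = 16 + 119 = 135, β' = 13 + 7 = 20.

20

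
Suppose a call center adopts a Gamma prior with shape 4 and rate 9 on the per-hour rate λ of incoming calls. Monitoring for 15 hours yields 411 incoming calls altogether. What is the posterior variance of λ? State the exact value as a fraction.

Total count 411 over total exposure 15 hours.
The Gamma prior is conjugate for the Poisson rate, so λ | data ~ Gamma(4+411, 9+15) = Gamma(415, 24).
Posterior variance = α'/β'² = 415/576.

415/576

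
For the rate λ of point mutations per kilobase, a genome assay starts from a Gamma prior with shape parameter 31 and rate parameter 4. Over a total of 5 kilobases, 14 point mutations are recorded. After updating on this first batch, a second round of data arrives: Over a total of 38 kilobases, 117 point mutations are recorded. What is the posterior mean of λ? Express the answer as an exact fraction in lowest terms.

162/47

Total count 14 over total exposure 5 kilobases.
After the first batch: Gamma(31 + 14, 4 + 5) = Gamma(45, 9).
Total count 117 over total exposure 38 kilobases.
After the second batch: Gamma(45 + 117, 9 + 38) = Gamma(162, 47).
Posterior mean = α'/β' = 162/47.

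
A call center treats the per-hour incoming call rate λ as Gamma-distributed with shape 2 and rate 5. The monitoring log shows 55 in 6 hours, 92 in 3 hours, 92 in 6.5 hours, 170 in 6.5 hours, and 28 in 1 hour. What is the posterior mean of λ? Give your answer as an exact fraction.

Total count: 55 + 92 + 92 + 170 + 28 = 437.
Total exposure: 6 + 3 + 6.5 + 6.5 + 1 = 23 hours.
By Gamma–Poisson conjugacy, the posterior is Gamma(α + Σx, β + Σt) = Gamma(2 + 437, 5 + 23) = Gamma(439, 28).
Posterior mean = α'/β' = 439/28.

439/28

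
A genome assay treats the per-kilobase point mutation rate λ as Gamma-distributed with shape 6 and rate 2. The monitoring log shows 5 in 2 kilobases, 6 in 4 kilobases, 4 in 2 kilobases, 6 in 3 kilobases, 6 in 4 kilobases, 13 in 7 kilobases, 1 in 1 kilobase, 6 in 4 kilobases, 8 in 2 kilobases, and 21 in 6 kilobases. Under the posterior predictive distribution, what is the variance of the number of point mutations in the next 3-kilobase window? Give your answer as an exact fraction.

Total count: 5 + 6 + 4 + 6 + 6 + 13 + 1 + 6 + 8 + 21 = 76.
Total exposure: 2 + 4 + 2 + 3 + 4 + 7 + 1 + 4 + 2 + 6 = 35 kilobases.
The Gamma prior is conjugate for the Poisson rate, so λ | data ~ Gamma(6+76, 2+35) = Gamma(82, 37).
The posterior predictive for a window of length T is Negative Binomial with variance T·α'·(β'+T)/β'² = 3·82·40/1369 = 9840/1369.

9840/1369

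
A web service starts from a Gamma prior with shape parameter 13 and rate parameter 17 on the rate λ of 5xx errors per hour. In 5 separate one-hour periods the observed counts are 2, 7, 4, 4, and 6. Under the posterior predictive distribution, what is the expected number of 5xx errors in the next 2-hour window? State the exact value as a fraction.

36/11

Total count: 2 + 7 + 4 + 4 + 6 = 23.
Total exposure: 5 hours.
The Gamma prior is conjugate for the Poisson rate, so λ | data ~ Gamma(13+23, 17+5) = Gamma(36, 22).
Predictive mean over a 2-hour window = T·E[λ|data] = 2·36/22 = 36/11.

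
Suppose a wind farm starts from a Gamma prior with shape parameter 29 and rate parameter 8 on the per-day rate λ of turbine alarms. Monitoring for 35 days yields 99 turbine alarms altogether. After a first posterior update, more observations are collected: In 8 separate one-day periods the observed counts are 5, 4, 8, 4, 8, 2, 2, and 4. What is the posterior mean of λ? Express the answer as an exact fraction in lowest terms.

55/17

Total count 99 over total exposure 35 days.
After the first batch: Gamma(29 + 99, 8 + 35) = Gamma(128, 43).
Total count: 5 + 4 + 8 + 4 + 8 + 2 + 2 + 4 = 37.
Total exposure: 8 days.
After the second batch: Gamma(128 + 37, 43 + 8) = Gamma(165, 51).
Posterior mean = α'/β' = 165/51 = 55/17.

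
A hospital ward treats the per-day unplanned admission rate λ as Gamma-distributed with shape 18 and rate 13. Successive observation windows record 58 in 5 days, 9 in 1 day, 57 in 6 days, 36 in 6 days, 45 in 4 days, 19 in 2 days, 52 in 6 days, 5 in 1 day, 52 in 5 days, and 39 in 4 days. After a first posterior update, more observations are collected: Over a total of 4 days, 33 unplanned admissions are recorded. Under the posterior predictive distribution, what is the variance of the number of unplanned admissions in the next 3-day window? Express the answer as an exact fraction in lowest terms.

Total count: 58 + 9 + 57 + 36 + 45 + 19 + 52 + 5 + 52 + 39 = 372.
Total exposure: 5 + 1 + 6 + 6 + 4 + 2 + 6 + 1 + 5 + 4 = 40 days.
After the first batch: Gamma(18 + 372, 13 + 40) = Gamma(390, 53).
Total count 33 over total exposure 4 days.
After the second batch: Gamma(390 + 33, 53 + 4) = Gamma(423, 57).
The posterior predictive for a window of length T is Negative Binomial with variance T·α'·(β'+T)/β'² = 3·423·60/3249 = 8460/361.

8460/361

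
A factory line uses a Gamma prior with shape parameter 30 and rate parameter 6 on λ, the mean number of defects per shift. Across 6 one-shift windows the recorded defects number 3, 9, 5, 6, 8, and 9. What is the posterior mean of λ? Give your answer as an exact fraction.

35/6

Total count: 3 + 9 + 5 + 6 + 8 + 9 = 40.
Total exposure: 6 shifts.
Conjugate update: add total count to the shape and total exposure to the rate, giving Gamma(70, 12).
Posterior mean = α'/β' = 70/12 = 35/6.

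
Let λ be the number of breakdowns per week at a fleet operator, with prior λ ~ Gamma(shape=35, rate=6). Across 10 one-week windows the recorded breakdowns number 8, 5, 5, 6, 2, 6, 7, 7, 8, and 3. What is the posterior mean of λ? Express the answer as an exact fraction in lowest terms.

23/4

Total count: 8 + 5 + 5 + 6 + 2 + 6 + 7 + 7 + 8 + 3 = 57.
Total exposure: 10 weeks.
Conjugate update: add total count to the shape and total exposure to the rate, giving Gamma(92, 16).
Posterior mean = α'/β' = 92/16 = 23/4.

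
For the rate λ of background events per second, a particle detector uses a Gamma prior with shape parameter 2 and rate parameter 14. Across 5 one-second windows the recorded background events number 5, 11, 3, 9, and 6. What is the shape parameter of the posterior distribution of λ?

Total count: 5 + 11 + 3 + 9 + 6 = 34.
Total exposure: 5 seconds.
Gamma(α, β) with Poisson data over total exposure Σt gives posterior Gamma(α+Σx, β+Σt) = Gamma(36, 19).

36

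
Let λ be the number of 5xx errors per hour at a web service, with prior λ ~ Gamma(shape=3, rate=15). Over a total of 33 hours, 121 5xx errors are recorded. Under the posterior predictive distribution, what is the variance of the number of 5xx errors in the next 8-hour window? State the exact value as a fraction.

Total count 121 over total exposure 33 hours.
By Gamma–Poisson conjugacy, the posterior is Gamma(α + Σx, β + Σt) = Gamma(3 + 121, 15 + 33) = Gamma(124, 48).
The posterior predictive for a window of length T is Negative Binomial with variance T·α'·(β'+T)/β'² = 8·124·56/2304 = 217/9.

217/9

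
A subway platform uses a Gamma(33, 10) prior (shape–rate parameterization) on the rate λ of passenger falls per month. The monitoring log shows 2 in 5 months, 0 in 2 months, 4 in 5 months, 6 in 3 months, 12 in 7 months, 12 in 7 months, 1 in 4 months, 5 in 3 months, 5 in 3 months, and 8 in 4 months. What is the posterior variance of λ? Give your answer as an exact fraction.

Total count: 2 + 0 + 4 + 6 + 12 + 12 + 1 + 5 + 5 + 8 = 55.
Total exposure: 5 + 2 + 5 + 3 + 7 + 7 + 4 + 3 + 3 + 4 = 43 months.
Gamma(α, β) with Poisson data over total exposure Σt gives posterior Gamma(α+Σx, β+Σt) = Gamma(88, 53).
Posterior variance = α'/β'² = 88/2809.

88/2809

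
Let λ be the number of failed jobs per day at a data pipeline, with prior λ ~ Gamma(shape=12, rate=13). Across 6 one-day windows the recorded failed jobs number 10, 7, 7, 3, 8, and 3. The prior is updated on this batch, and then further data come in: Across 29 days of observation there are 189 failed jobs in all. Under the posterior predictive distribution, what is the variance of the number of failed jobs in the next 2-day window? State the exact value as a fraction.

5975/576

Total count: 10 + 7 + 7 + 3 + 8 + 3 = 38.
Total exposure: 6 days.
After the first batch: Gamma(12 + 38, 13 + 6) = Gamma(50, 19).
Total count 189 over total exposure 29 days.
After the second batch: Gamma(50 + 189, 19 + 29) = Gamma(239, 48).
The posterior predictive for a window of length T is Negative Binomial with variance T·α'·(β'+T)/β'² = 2·239·50/2304 = 5975/576.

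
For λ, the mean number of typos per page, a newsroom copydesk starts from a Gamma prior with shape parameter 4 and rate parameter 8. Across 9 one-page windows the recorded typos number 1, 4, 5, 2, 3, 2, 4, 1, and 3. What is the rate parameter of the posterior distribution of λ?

17

Total count: 1 + 4 + 5 + 2 + 3 + 2 + 4 + 1 + 3 = 25.
Total exposure: 9 pages.
Gamma(α, β) with Poisson data over total exposure Σt gives posterior Gamma(α+Σx, β+Σt) = Gamma(29, 17).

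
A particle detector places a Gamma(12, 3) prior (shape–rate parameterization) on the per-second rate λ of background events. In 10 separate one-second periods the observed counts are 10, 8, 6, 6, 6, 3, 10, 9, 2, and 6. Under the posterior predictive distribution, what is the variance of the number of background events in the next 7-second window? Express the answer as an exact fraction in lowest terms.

840/13

Total count: 10 + 8 + 6 + 6 + 6 + 3 + 10 + 9 + 2 + 6 = 66.
Total exposure: 10 seconds.
The Gamma prior is conjugate for the Poisson rate, so λ | data ~ Gamma(12+66, 3+10) = Gamma(78, 13).
The posterior predictive for a window of length T is Negative Binomial with variance T·α'·(β'+T)/β'² = 7·78·20/169 = 840/13.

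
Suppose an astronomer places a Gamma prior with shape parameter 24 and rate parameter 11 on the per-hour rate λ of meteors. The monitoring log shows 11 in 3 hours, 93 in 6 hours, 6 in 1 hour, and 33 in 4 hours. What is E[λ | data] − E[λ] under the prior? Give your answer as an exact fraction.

Total count: 11 + 93 + 6 + 33 = 143.
Total exposure: 3 + 6 + 1 + 4 = 14 hours.
The Gamma prior is conjugate for the Poisson rate, so λ | data ~ Gamma(24+143, 11+14) = Gamma(167, 25).
Posterior mean = 167/25 = 167/25; prior mean = 24/11 = 24/11. Difference = 167/25 − 24/11 = 1237/275.

1237/275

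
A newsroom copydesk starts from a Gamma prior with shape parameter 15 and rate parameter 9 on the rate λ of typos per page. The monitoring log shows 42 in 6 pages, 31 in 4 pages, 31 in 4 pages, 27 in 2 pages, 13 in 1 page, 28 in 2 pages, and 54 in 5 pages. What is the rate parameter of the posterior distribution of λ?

33

Total count: 42 + 31 + 31 + 27 + 13 + 28 + 54 = 226.
Total exposure: 6 + 4 + 4 + 2 + 1 + 2 + 5 = 24 pages.
Conjugate update: add total count to the shape and total exposure to the rate, giving Gamma(241, 33).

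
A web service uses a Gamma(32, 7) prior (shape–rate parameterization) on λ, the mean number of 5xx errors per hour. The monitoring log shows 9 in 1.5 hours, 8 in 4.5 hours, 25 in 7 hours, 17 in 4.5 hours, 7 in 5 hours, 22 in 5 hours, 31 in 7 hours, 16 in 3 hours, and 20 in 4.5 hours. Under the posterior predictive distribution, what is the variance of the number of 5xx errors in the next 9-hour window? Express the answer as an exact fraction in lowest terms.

97614/2401

Total count: 9 + 8 + 25 + 17 + 7 + 22 + 31 + 16 + 20 = 155.
Total exposure: 1.5 + 4.5 + 7 + 4.5 + 5 + 5 + 7 + 3 + 4.5 = 42 hours.
The Gamma prior is conjugate for the Poisson rate, so λ | data ~ Gamma(32+155, 7+42) = Gamma(187, 49).
The posterior predictive for a window of length T is Negative Binomial with variance T·α'·(β'+T)/β'² = 9·187·58/2401 = 97614/2401.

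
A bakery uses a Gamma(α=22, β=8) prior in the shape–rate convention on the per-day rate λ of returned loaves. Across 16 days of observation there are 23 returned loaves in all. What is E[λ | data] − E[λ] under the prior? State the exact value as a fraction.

-7/8

Total count 23 over total exposure 16 days.
The Gamma prior is conjugate for the Poisson rate, so λ | data ~ Gamma(22+23, 8+16) = Gamma(45, 24).
Posterior mean = 45/24 = 15/8; prior mean = 22/8 = 11/4. Difference = 15/8 − 11/4 = -7/8.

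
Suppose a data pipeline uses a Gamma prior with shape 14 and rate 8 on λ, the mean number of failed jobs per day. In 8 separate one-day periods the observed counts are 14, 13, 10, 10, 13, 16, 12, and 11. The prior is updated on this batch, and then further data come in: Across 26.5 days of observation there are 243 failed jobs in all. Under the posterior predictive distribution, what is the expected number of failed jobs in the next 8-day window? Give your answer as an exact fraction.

Total count: 14 + 13 + 10 + 10 + 13 + 16 + 12 + 11 = 99.
Total exposure: 8 days.
After the first batch: Gamma(14 + 99, 8 + 8) = Gamma(113, 16).
Total count 243 over total exposure 26.5 days.
After the second batch: Gamma(113 + 243, 16 + 26.5) = Gamma(356, 85/2).
Predictive mean over an 8-day window = T·E[λ|data] = 8·356/(85/2) = 5696/85.

5696/85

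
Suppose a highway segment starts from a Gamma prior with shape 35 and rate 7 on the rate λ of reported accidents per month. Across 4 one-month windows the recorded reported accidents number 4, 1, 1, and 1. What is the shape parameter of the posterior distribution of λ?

Total count: 4 + 1 + 1 + 1 = 7.
Total exposure: 4 months.
Posterior: α' = 35 + 7 = 42, β' = 7 + 4 = 11.

42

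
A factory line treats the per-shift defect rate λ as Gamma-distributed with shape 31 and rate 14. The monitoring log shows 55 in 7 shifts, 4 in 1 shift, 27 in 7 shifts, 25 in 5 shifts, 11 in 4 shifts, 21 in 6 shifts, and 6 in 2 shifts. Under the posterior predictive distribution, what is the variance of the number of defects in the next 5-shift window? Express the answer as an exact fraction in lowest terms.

11475/529

Total count: 55 + 4 + 27 + 25 + 11 + 21 + 6 = 149.
Total exposure: 7 + 1 + 7 + 5 + 4 + 6 + 2 = 32 shifts.
The Gamma prior is conjugate for the Poisson rate, so λ | data ~ Gamma(31+149, 14+32) = Gamma(180, 46).
The posterior predictive for a window of length T is Negative Binomial with variance T·α'·(β'+T)/β'² = 5·180·51/2116 = 11475/529.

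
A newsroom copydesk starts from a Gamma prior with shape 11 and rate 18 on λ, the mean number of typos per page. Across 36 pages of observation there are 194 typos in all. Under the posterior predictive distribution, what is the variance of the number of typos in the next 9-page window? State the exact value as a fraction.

1435/36

Total count 194 over total exposure 36 pages.
Conjugate update: add total count to the shape and total exposure to the rate, giving Gamma(205, 54).
The posterior predictive for a window of length T is Negative Binomial with variance T·α'·(β'+T)/β'² = 9·205·63/2916 = 1435/36.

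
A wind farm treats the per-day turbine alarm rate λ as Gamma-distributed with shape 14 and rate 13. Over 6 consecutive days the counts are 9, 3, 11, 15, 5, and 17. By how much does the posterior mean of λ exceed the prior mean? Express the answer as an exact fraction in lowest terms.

696/247

Total count: 9 + 3 + 11 + 15 + 5 + 17 = 60.
Total exposure: 6 days.
Gamma(α, β) with Poisson data over total exposure Σt gives posterior Gamma(α+Σx, β+Σt) = Gamma(74, 19).
Posterior mean = 74/19 = 74/19; prior mean = 14/13 = 14/13. Difference = 74/19 − 14/13 = 696/247.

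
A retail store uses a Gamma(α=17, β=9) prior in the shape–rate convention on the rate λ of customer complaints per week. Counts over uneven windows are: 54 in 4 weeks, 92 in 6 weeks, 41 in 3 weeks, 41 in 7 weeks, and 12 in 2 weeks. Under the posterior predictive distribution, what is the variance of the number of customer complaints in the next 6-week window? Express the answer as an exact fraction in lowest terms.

57054/961

Total count: 54 + 92 + 41 + 41 + 12 = 240.
Total exposure: 4 + 6 + 3 + 7 + 2 = 22 weeks.
By Gamma–Poisson conjugacy, the posterior is Gamma(α + Σx, β + Σt) = Gamma(17 + 240, 9 + 22) = Gamma(257, 31).
The posterior predictive for a window of length T is Negative Binomial with variance T·α'·(β'+T)/β'² = 6·257·37/961 = 57054/961.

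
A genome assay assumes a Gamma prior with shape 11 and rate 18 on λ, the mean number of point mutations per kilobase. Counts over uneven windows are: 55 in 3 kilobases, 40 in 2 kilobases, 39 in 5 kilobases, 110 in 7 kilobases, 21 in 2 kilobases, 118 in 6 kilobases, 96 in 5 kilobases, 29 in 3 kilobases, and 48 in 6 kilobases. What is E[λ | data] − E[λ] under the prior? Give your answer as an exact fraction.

3193/342

Total count: 55 + 40 + 39 + 110 + 21 + 118 + 96 + 29 + 48 = 556.
Total exposure: 3 + 2 + 5 + 7 + 2 + 6 + 5 + 3 + 6 = 39 kilobases.
The Gamma prior is conjugate for the Poisson rate, so λ | data ~ Gamma(11+556, 18+39) = Gamma(567, 57).
Posterior mean = 567/57 = 189/19; prior mean = 11/18 = 11/18. Difference = 189/19 − 11/18 = 3193/342.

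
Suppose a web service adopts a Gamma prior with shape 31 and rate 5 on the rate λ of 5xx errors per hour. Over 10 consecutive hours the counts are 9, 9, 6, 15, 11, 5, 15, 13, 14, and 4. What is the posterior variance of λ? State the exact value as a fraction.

Total count: 9 + 9 + 6 + 15 + 11 + 5 + 15 + 13 + 14 + 4 = 101.
Total exposure: 10 hours.
The Gamma prior is conjugate for the Poisson rate, so λ | data ~ Gamma(31+101, 5+10) = Gamma(132, 15).
Posterior variance = α'/β'² = 132/225 = 44/75.

44/75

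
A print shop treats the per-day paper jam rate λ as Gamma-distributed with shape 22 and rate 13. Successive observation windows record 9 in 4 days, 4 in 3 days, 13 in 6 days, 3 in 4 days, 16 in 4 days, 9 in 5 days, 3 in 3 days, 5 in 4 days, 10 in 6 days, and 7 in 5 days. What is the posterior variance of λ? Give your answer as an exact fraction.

101/3249

Total count: 9 + 4 + 13 + 3 + 16 + 9 + 3 + 5 + 10 + 7 = 79.
Total exposure: 4 + 3 + 6 + 4 + 4 + 5 + 3 + 4 + 6 + 5 = 44 days.
By Gamma–Poisson conjugacy, the posterior is Gamma(α + Σx, β + Σt) = Gamma(22 + 79, 13 + 44) = Gamma(101, 57).
Posterior variance = α'/β'² = 101/3249.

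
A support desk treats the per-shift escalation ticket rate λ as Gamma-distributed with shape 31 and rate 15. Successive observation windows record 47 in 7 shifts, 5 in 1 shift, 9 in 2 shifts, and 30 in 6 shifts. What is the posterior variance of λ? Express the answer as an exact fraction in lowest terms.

122/961

Total count: 47 + 5 + 9 + 30 = 91.
Total exposure: 7 + 1 + 2 + 6 = 16 shifts.
By Gamma–Poisson conjugacy, the posterior is Gamma(α + Σx, β + Σt) = Gamma(31 + 91, 15 + 16) = Gamma(122, 31).
Posterior variance = α'/β'² = 122/961.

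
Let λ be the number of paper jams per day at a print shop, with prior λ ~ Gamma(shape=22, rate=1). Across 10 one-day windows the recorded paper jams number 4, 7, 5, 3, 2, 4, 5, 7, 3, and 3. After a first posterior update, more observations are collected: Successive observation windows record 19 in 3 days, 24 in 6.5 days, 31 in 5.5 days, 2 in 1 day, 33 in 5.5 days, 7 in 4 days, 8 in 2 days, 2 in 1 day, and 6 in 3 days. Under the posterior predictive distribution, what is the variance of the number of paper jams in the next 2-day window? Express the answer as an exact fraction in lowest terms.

70132/7225

Total count: 4 + 7 + 5 + 3 + 2 + 4 + 5 + 7 + 3 + 3 = 43.
Total exposure: 10 days.
After the first batch: Gamma(22 + 43, 1 + 10) = Gamma(65, 11).
Total count: 19 + 24 + 31 + 2 + 33 + 7 + 8 + 2 + 6 = 132.
Total exposure: 3 + 6.5 + 5.5 + 1 + 5.5 + 4 + 2 + 1 + 3 = 31.5 days.
After the second batch: Gamma(65 + 132, 11 + 31.5) = Gamma(197, 85/2).
The posterior predictive for a window of length T is Negative Binomial with variance T·α'·(β'+T)/β'² = 2·197·(89/2)/(7225/4) = 70132/7225.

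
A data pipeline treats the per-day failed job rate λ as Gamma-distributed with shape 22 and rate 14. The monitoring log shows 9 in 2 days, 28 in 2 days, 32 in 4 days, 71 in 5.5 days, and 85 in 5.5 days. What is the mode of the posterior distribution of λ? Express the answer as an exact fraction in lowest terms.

82/11

Total count: 9 + 28 + 32 + 71 + 85 = 225.
Total exposure: 2 + 2 + 4 + 5.5 + 5.5 = 19 days.
Gamma(α, β) with Poisson data over total exposure Σt gives posterior Gamma(α+Σx, β+Σt) = Gamma(247, 33).
Posterior mode = (α'−1)/β' = 246/33 = 82/11.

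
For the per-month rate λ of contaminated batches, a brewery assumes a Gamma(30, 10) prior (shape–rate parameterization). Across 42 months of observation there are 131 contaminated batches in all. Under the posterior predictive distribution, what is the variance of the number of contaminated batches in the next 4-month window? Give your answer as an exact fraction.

Total count 131 over total exposure 42 months.
Conjugate update: add total count to the shape and total exposure to the rate, giving Gamma(161, 52).
The posterior predictive for a window of length T is Negative Binomial with variance T·α'·(β'+T)/β'² = 4·161·56/2704 = 2254/169.

2254/169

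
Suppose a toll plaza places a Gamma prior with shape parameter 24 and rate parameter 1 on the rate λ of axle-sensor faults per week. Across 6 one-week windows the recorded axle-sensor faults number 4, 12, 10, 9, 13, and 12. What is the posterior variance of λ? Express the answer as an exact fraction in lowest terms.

12/7

Total count: 4 + 12 + 10 + 9 + 13 + 12 = 60.
Total exposure: 6 weeks.
Posterior: α' = 24 + 60 = 84, β' = 1 + 6 = 7.
Posterior variance = α'/β'² = 84/49 = 12/7.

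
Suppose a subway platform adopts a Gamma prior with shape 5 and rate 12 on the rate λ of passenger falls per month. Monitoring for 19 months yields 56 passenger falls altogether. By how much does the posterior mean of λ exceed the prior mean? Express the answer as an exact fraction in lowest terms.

577/372

Total count 56 over total exposure 19 months.
Gamma(α, β) with Poisson data over total exposure Σt gives posterior Gamma(α+Σx, β+Σt) = Gamma(61, 31).
Posterior mean = 61/31 = 61/31; prior mean = 5/12 = 5/12. Difference = 61/31 − 5/12 = 577/372.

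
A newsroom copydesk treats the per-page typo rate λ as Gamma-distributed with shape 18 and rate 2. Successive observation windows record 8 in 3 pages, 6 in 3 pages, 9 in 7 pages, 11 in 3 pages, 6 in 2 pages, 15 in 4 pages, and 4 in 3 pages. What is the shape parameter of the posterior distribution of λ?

77

Total count: 8 + 6 + 9 + 11 + 6 + 15 + 4 = 59.
Total exposure: 3 + 3 + 7 + 3 + 2 + 4 + 3 = 25 pages.
Conjugate update: add total count to the shape and total exposure to the rate, giving Gamma(77, 27).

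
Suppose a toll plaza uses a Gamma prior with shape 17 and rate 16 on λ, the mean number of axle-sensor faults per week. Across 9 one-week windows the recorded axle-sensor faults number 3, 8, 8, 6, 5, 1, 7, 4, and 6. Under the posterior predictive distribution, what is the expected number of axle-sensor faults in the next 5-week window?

13

Total count: 3 + 8 + 8 + 6 + 5 + 1 + 7 + 4 + 6 = 48.
Total exposure: 9 weeks.
By Gamma–Poisson conjugacy, the posterior is Gamma(α + Σx, β + Σt) = Gamma(17 + 48, 16 + 9) = Gamma(65, 25).
Predictive mean over a 5-week window = T·E[λ|data] = 5·65/25 = 13.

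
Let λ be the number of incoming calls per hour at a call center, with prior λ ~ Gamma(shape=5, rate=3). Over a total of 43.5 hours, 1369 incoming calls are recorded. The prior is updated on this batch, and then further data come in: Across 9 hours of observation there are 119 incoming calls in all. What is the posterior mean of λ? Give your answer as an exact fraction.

2986/111

Total count 1369 over total exposure 43.5 hours.
After the first batch: Gamma(5 + 1369, 3 + 43.5) = Gamma(1374, 93/2).
Total count 119 over total exposure 9 hours.
After the second batch: Gamma(1374 + 119, 93/2 + 9) = Gamma(1493, 111/2).
Posterior mean = α'/β' = 1493/(111/2) = 2986/111.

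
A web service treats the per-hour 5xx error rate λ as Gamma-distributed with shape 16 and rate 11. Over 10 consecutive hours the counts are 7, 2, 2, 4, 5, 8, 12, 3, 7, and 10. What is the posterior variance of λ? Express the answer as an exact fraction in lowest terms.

Total count: 7 + 2 + 2 + 4 + 5 + 8 + 12 + 3 + 7 + 10 = 60.
Total exposure: 10 hours.
The Gamma prior is conjugate for the Poisson rate, so λ | data ~ Gamma(16+60, 11+10) = Gamma(76, 21).
Posterior variance = α'/β'² = 76/441.

76/441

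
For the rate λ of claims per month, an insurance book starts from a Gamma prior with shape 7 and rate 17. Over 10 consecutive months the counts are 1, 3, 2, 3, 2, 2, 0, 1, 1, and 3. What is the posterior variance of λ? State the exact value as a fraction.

Total count: 1 + 3 + 2 + 3 + 2 + 2 + 0 + 1 + 1 + 3 = 18.
Total exposure: 10 months.
Gamma(α, β) with Poisson data over total exposure Σt gives posterior Gamma(α+Σx, β+Σt) = Gamma(25, 27).
Posterior variance = α'/β'² = 25/729.

25/729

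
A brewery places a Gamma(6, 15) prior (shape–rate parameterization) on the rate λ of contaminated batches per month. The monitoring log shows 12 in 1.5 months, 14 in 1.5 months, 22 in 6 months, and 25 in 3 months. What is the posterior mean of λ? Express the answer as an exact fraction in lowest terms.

79/27

Total count: 12 + 14 + 22 + 25 = 73.
Total exposure: 1.5 + 1.5 + 6 + 3 = 12 months.
Conjugate update: add total count to the shape and total exposure to the rate, giving Gamma(79, 27).
Posterior mean = α'/β' = 79/27.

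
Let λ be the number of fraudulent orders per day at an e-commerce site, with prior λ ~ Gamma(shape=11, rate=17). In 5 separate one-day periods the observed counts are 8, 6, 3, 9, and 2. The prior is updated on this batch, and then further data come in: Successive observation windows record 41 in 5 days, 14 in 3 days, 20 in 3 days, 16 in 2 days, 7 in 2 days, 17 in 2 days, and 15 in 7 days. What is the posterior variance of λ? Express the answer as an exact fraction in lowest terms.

169/2116

Total count: 8 + 6 + 3 + 9 + 2 = 28.
Total exposure: 5 days.
After the first batch: Gamma(11 + 28, 17 + 5) = Gamma(39, 22).
Total count: 41 + 14 + 20 + 16 + 7 + 17 + 15 = 130.
Total exposure: 5 + 3 + 3 + 2 + 2 + 2 + 7 = 24 days.
After the second batch: Gamma(39 + 130, 22 + 24) = Gamma(169, 46).
Posterior variance = α'/β'² = 169/2116.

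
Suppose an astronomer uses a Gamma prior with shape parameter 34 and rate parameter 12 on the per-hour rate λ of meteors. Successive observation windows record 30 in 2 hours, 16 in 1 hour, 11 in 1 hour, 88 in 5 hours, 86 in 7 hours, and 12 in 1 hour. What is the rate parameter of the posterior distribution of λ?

Total count: 30 + 16 + 11 + 88 + 86 + 12 = 243.
Total exposure: 2 + 1 + 1 + 5 + 7 + 1 = 17 hours.
Posterior: α' = 34 + 243 = 277, β' = 12 + 17 = 29.

29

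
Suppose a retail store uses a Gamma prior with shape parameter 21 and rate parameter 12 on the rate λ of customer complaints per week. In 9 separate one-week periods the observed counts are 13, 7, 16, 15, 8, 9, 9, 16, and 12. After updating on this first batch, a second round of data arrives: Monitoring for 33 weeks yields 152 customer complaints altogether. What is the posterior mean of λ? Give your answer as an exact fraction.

139/27

Total count: 13 + 7 + 16 + 15 + 8 + 9 + 9 + 16 + 12 = 105.
Total exposure: 9 weeks.
After the first batch: Gamma(21 + 105, 12 + 9) = Gamma(126, 21).
Total count 152 over total exposure 33 weeks.
After the second batch: Gamma(126 + 152, 21 + 33) = Gamma(278, 54).
Posterior mean = α'/β' = 278/54 = 139/27.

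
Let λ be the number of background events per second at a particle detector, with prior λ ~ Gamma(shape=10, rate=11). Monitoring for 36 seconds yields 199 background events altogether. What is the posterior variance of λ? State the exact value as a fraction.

209/2209

Total count 199 over total exposure 36 seconds.
Conjugate update: add total count to the shape and total exposure to the rate, giving Gamma(209, 47).
Posterior variance = α'/β'² = 209/2209.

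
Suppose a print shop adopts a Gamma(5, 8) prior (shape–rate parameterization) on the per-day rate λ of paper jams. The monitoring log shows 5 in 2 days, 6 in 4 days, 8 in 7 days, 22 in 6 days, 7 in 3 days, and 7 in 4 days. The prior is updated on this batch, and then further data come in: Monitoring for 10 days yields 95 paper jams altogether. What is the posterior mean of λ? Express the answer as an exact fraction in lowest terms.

Total count: 5 + 6 + 8 + 22 + 7 + 7 = 55.
Total exposure: 2 + 4 + 7 + 6 + 3 + 4 = 26 days.
After the first batch: Gamma(5 + 55, 8 + 26) = Gamma(60, 34).
Total count 95 over total exposure 10 days.
After the second batch: Gamma(60 + 95, 34 + 10) = Gamma(155, 44).
Posterior mean = α'/β' = 155/44.

155/44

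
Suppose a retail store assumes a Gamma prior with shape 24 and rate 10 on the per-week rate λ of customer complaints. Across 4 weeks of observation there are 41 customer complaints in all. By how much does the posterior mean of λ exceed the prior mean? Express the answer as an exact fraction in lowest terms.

Total count 41 over total exposure 4 weeks.
The Gamma prior is conjugate for the Poisson rate, so λ | data ~ Gamma(24+41, 10+4) = Gamma(65, 14).
Posterior mean = 65/14 = 65/14; prior mean = 24/10 = 12/5. Difference = 65/14 − 12/5 = 157/70.

157/70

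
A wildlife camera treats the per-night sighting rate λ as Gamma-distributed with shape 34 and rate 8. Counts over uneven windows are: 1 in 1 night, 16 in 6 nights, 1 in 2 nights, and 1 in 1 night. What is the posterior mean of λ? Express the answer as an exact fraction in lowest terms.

53/18

Total count: 1 + 16 + 1 + 1 = 19.
Total exposure: 1 + 6 + 2 + 1 = 10 nights.
Gamma(α, β) with Poisson data over total exposure Σt gives posterior Gamma(α+Σx, β+Σt) = Gamma(53, 18).
Posterior mean = α'/β' = 53/18.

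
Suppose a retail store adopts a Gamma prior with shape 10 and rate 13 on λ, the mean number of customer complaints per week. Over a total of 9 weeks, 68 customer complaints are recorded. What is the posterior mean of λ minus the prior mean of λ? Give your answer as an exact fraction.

Total count 68 over total exposure 9 weeks.
Posterior: α' = 10 + 68 = 78, β' = 13 + 9 = 22.
Posterior mean = 78/22 = 39/11; prior mean = 10/13 = 10/13. Difference = 39/11 − 10/13 = 397/143.

397/143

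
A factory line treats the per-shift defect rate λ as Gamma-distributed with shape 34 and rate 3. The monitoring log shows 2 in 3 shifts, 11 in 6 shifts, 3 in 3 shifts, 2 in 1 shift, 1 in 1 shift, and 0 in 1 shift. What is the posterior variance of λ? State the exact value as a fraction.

Total count: 2 + 11 + 3 + 2 + 1 + 0 = 19.
Total exposure: 3 + 6 + 3 + 1 + 1 + 1 = 15 shifts.
Gamma(α, β) with Poisson data over total exposure Σt gives posterior Gamma(α+Σx, β+Σt) = Gamma(53, 18).
Posterior variance = α'/β'² = 53/324.

53/324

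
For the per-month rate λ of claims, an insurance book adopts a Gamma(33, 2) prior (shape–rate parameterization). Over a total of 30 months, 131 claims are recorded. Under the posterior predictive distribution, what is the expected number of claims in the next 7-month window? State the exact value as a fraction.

287/8

Total count 131 over total exposure 30 months.
Conjugate update: add total count to the shape and total exposure to the rate, giving Gamma(164, 32).
Predictive mean over a 7-month window = T·E[λ|data] = 7·164/32 = 287/8.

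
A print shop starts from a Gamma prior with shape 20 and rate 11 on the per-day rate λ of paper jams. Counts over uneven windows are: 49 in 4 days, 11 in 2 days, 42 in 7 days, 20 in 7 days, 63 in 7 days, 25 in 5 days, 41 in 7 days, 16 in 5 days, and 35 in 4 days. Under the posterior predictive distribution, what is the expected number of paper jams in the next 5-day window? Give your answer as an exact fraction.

Total count: 49 + 11 + 42 + 20 + 63 + 25 + 41 + 16 + 35 = 302.
Total exposure: 4 + 2 + 7 + 7 + 7 + 5 + 7 + 5 + 4 = 48 days.
The Gamma prior is conjugate for the Poisson rate, so λ | data ~ Gamma(20+302, 11+48) = Gamma(322, 59).
Predictive mean over a 5-day window = T·E[λ|data] = 5·322/59 = 1610/59.

1610/59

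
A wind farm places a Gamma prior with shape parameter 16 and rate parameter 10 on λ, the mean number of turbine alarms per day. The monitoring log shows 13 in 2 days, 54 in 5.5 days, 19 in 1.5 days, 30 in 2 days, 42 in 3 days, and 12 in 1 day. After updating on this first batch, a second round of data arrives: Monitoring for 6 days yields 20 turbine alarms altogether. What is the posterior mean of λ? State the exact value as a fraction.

Total count: 13 + 54 + 19 + 30 + 42 + 12 = 170.
Total exposure: 2 + 5.5 + 1.5 + 2 + 3 + 1 = 15 days.
After the first batch: Gamma(16 + 170, 10 + 15) = Gamma(186, 25).
Total count 20 over total exposure 6 days.
After the second batch: Gamma(186 + 20, 25 + 6) = Gamma(206, 31).
Posterior mean = α'/β' = 206/31.

206/31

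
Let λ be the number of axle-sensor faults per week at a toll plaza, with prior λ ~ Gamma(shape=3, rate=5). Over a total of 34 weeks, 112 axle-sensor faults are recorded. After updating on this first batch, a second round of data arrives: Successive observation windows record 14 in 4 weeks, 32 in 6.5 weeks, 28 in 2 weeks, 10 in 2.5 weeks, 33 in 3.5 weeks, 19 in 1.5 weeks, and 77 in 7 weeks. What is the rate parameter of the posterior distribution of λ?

Total count 112 over total exposure 34 weeks.
After the first batch: Gamma(3 + 112, 5 + 34) = Gamma(115, 39).
Total count: 14 + 32 + 28 + 10 + 33 + 19 + 77 = 213.
Total exposure: 4 + 6.5 + 2 + 2.5 + 3.5 + 1.5 + 7 = 27 weeks.
After the second batch: Gamma(115 + 213, 39 + 27) = Gamma(328, 66).

66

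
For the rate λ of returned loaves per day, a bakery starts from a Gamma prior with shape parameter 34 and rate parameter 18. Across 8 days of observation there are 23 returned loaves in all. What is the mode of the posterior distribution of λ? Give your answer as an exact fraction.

28/13

Total count 23 over total exposure 8 days.
By Gamma–Poisson conjugacy, the posterior is Gamma(α + Σx, β + Σt) = Gamma(34 + 23, 18 + 8) = Gamma(57, 26).
Posterior mode = (α'−1)/β' = 56/26 = 28/13.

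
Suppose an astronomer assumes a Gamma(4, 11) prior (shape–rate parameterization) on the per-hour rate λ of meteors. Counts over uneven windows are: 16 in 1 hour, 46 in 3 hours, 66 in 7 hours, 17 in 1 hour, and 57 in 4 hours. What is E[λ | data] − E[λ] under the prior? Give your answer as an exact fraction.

2158/297

Total count: 16 + 46 + 66 + 17 + 57 = 202.
Total exposure: 1 + 3 + 7 + 1 + 4 = 16 hours.
Conjugate update: add total count to the shape and total exposure to the rate, giving Gamma(206, 27).
Posterior mean = 206/27 = 206/27; prior mean = 4/11 = 4/11. Difference = 206/27 − 4/11 = 2158/297.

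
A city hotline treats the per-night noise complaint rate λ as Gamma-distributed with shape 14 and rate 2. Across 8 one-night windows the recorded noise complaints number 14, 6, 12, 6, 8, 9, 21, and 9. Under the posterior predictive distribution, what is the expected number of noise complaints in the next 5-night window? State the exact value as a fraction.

99/2

Total count: 14 + 6 + 12 + 6 + 8 + 9 + 21 + 9 = 85.
Total exposure: 8 nights.
Conjugate update: add total count to the shape and total exposure to the rate, giving Gamma(99, 10).
Predictive mean over a 5-night window = T·E[λ|data] = 5·99/10 = 99/2.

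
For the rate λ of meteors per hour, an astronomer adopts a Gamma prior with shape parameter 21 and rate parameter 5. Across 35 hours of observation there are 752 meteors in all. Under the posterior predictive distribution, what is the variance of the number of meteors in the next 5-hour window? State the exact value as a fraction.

Total count 752 over total exposure 35 hours.
Gamma(α, β) with Poisson data over total exposure Σt gives posterior Gamma(α+Σx, β+Σt) = Gamma(773, 40).
The posterior predictive for a window of length T is Negative Binomial with variance T·α'·(β'+T)/β'² = 5·773·45/1600 = 6957/64.

6957/64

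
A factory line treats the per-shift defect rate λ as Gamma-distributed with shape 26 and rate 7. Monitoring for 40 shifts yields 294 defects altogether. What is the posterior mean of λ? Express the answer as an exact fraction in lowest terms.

Total count 294 over total exposure 40 shifts.
By Gamma–Poisson conjugacy, the posterior is Gamma(α + Σx, β + Σt) = Gamma(26 + 294, 7 + 40) = Gamma(320, 47).
Posterior mean = α'/β' = 320/47.

320/47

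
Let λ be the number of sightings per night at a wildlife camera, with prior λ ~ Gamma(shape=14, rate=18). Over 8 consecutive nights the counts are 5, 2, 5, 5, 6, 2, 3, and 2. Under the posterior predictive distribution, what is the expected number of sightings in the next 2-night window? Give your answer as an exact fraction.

Total count: 5 + 2 + 5 + 5 + 6 + 2 + 3 + 2 = 30.
Total exposure: 8 nights.
Conjugate update: add total count to the shape and total exposure to the rate, giving Gamma(44, 26).
Predictive mean over a 2-night window = T·E[λ|data] = 2·44/26 = 44/13.

44/13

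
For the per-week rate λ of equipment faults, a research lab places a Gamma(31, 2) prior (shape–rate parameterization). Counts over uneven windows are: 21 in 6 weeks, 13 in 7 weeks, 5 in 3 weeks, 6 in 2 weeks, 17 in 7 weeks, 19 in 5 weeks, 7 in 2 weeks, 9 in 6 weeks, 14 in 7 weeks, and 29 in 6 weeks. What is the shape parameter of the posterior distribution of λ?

Total count: 21 + 13 + 5 + 6 + 17 + 19 + 7 + 9 + 14 + 29 = 140.
Total exposure: 6 + 7 + 3 + 2 + 7 + 5 + 2 + 6 + 7 + 6 = 51 weeks.
The Gamma prior is conjugate for the Poisson rate, so λ | data ~ Gamma(31+140, 2+51) = Gamma(171, 53).

171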